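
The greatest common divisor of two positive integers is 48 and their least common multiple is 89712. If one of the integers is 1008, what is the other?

For two integers, gcd × lcm = product, so the other is (48 × 89712) / 1008 = 4306176 / 1008 = 4272.

4272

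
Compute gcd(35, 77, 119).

35 = 5 × 7
77 = 7 × 11
119 = 7 × 17
gcd(35, 77, 119) = 7.

7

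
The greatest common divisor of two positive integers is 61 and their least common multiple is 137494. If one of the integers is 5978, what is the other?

For two integers, gcd × lcm = product, so the other is (61 × 137494) / 5978 = 8387134 / 5978 = 1403.

1403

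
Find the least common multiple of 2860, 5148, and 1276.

2860 = 2^2 × 5 × 11 × 13
5148 = 2^2 × 3^2 × 11 × 13
1276 = 2^2 × 11 × 29
LCM(2860, 5148, 1276) = 2^2 × 3^2 × 5 × 11 × 13 × 29 = 746460.

746460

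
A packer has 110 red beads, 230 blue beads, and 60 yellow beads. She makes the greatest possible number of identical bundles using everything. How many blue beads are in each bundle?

Number of bundles = gcd(110, 230, 60).
110 = 2 × 5 × 11
230 = 2 × 5 × 23
60 = 2^2 × 3 × 5
gcd(110, 230, 60) = 2 × 5 = 10.
blue beads per bundle = 230 / 10 = 23.

23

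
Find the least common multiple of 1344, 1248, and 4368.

17472

1344 = 2^6 × 3 × 7
1248 = 2^5 × 3 × 13
4368 = 2^4 × 3 × 7 × 13
LCM(1344, 1248, 4368) = 2^6 × 3 × 7 × 13 = 17472.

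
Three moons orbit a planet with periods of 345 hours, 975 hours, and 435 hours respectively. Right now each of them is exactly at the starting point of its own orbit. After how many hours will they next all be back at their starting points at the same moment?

650325 hours

The first simultaneous occurrence is after LCM of the individual periods.
345 = 3 × 5 × 23
975 = 3 × 5^2 × 13
435 = 3 × 5 × 29
LCM(345, 975, 435) = 3 × 5^2 × 13 × 23 × 29 = 650325.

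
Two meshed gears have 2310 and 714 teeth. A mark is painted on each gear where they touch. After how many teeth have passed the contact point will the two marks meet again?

39270 teeth

We need the least common multiple of the intervals.
2310 = 2 × 3 × 5 × 7 × 11
714 = 2 × 3 × 7 × 17
LCM(2310, 714) = 2 × 3 × 5 × 7 × 11 × 17 = 39270.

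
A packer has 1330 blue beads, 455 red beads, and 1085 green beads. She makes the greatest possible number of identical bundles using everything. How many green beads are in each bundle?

Number of bundles = gcd(1330, 455, 1085).
1330 = 2 × 5 × 7 × 19
455 = 5 × 7 × 13
1085 = 5 × 7 × 31
gcd(1330, 455, 1085) = 5 × 7 = 35.
green beads per bundle = 1085 / 35 = 31.

31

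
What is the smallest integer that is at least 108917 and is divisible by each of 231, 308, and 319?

The integer must be a common multiple of 231, 308, and 319, so a multiple of their LCM.
231 = 3 × 7 × 11
308 = 2^2 × 7 × 11
319 = 11 × 29
LCM(231, 308, 319) = 2^2 × 3 × 7 × 11 × 29 = 26796.
Smallest multiple of 26796 that is ≥ 108917: ⌈108917/26796⌉ × 26796 = 5 × 26796 = 133980.

133980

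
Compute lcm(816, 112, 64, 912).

434112

816 = 2^4 × 3 × 17
112 = 2^4 × 7
64 = 2^6
912 = 2^4 × 3 × 19
LCM(816, 112, 64, 912) = 2^6 × 3 × 7 × 17 × 19 = 434112.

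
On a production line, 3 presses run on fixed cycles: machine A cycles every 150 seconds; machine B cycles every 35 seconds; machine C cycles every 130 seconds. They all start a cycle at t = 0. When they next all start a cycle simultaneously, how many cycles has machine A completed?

91 cycles

The first common completion time is the LCM of the periods.
150 = 2 × 3 × 5^2
35 = 5 × 7
130 = 2 × 5 × 13
LCM(150, 35, 130) = 2 × 3 × 5^2 × 7 × 13 = 13650.
Cycles for period 150: 13650 / 150 = 91.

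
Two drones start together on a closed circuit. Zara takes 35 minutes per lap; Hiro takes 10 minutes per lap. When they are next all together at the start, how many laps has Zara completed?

2 laps

All finish a whole number of cycles simultaneously at t = LCM of the periods.
35 = 5 × 7
10 = 2 × 5
LCM(35, 10) = 2 × 5 × 7 = 70.
Laps for period 35: 70 / 35 = 2.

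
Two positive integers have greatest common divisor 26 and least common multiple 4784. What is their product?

124384

For any two positive integers, gcd × lcm = product = 26 × 4784 = 124384.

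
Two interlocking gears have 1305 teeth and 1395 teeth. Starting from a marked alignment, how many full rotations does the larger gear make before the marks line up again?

All finish a whole number of cycles simultaneously at t = LCM of the periods.
1305 = 3^2 × 5 × 29
1395 = 3^2 × 5 × 31
LCM(1305, 1395) = 3^2 × 5 × 29 × 31 = 40455.
Rotations for period 1395: 40455 / 1395 = 29.

29 rotations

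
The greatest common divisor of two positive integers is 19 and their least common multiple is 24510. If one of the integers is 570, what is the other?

817

For two integers, gcd × lcm = product, so the other is (19 × 24510) / 570 = 465690 / 570 = 817.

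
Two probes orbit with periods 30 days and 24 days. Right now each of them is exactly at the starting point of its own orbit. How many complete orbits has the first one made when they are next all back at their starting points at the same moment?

They are all back at their starting positions together after one LCM of the periods.
30 = 2 × 3 × 5
24 = 2^3 × 3
LCM(30, 24) = 2^3 × 3 × 5 = 120.
Orbits for period 30: 120 / 30 = 4.

4 orbits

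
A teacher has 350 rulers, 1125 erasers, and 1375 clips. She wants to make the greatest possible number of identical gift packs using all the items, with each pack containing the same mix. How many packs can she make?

25 packs

The pack count must divide each quantity, so the greatest is gcd(350, 1125, 1375).
350 = 2 × 5^2 × 7
1125 = 3^2 × 5^3
1375 = 5^3 × 11
gcd(350, 1125, 1375) = 5^2 = 25.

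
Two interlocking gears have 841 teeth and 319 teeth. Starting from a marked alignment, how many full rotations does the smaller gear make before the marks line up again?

They are all back at their starting positions together after one LCM of the periods.
841 = 29^2
319 = 11 × 29
LCM(841, 319) = 11 × 29^2 = 9251.
Rotations for period 319: 9251 / 319 = 29.

29 rotations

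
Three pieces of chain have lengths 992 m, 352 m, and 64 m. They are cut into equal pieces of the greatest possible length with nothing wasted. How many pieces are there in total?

44

Piece length = gcd(992, 352, 64).
992 = 2^5 × 31
352 = 2^5 × 11
64 = 2^6
gcd(992, 352, 64) = 2^5 = 32.
Total pieces = 992/32 + 352/32 + 64/32 = 31 + 11 + 2 = 44.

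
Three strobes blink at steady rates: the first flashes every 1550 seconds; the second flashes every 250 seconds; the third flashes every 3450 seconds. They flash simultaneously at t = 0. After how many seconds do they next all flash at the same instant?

534750 seconds

The first simultaneous occurrence is after LCM of the individual periods.
1550 = 2 × 5^2 × 31
250 = 2 × 5^3
3450 = 2 × 3 × 5^2 × 23
LCM(1550, 250, 3450) = 2 × 3 × 5^3 × 23 × 31 = 534750.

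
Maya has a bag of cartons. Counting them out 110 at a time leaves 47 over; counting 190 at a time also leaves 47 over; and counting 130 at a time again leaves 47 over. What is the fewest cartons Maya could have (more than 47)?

N − 47 must be a common multiple of 110, 190, and 130.
110 = 2 × 5 × 11
190 = 2 × 5 × 19
130 = 2 × 5 × 13
LCM(110, 190, 130) = 2 × 5 × 11 × 13 × 19 = 27170.
Smallest N > 47 is LCM + 47 = 27170 + 47 = 27217.

27217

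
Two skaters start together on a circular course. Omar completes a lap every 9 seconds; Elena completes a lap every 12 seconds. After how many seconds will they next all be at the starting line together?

36 seconds

The first simultaneous occurrence is after LCM of the individual periods.
9 = 3^2
12 = 2^2 × 3
LCM(9, 12) = 2^2 × 3^2 = 36.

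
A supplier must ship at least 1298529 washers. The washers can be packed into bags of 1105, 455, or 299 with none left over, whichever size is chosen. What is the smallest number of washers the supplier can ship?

The number of washers must be a common multiple of 1105, 455, and 299, so a multiple of their LCM.
1105 = 5 × 13 × 17
455 = 5 × 7 × 13
299 = 13 × 23
LCM(1105, 455, 299) = 5 × 7 × 13 × 17 × 23 = 177905.
Smallest multiple of 177905 that is ≥ 1298529: ⌈1298529/177905⌉ × 177905 = 8 × 177905 = 1423240.

1423240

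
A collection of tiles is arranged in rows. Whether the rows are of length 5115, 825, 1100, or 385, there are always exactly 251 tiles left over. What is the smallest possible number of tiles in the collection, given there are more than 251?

716351

N − 251 must be a common multiple of 5115, 825, 1100, and 385.
5115 = 3 × 5 × 11 × 31
825 = 3 × 5^2 × 11
1100 = 2^2 × 5^2 × 11
385 = 5 × 7 × 11
LCM(5115, 825, 1100, 385) = 2^2 × 3 × 5^2 × 7 × 11 × 31 = 716100.
Smallest N > 251 is LCM + 251 = 716100 + 251 = 716351.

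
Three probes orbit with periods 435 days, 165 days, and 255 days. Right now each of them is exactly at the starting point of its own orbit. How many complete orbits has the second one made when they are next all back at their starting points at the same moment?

493 orbits

All finish a whole number of cycles simultaneously at t = LCM of the periods.
435 = 3 × 5 × 29
165 = 3 × 5 × 11
255 = 3 × 5 × 17
LCM(435, 165, 255) = 3 × 5 × 11 × 17 × 29 = 81345.
Orbits for period 165: 81345 / 165 = 493.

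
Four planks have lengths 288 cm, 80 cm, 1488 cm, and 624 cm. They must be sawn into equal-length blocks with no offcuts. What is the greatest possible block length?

This is the greatest common divisor of 288, 80, 1488, and 624.
288 = 2^5 × 3^2
80 = 2^4 × 5
1488 = 2^4 × 3 × 31
624 = 2^4 × 3 × 13
gcd(288, 80, 1488, 624) = 2^4 = 16.

16 cm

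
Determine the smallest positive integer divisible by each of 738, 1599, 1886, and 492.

441324

738 = 2 × 3^2 × 41
1599 = 3 × 13 × 41
1886 = 2 × 23 × 41
492 = 2^2 × 3 × 41
LCM(738, 1599, 1886, 492) = 2^2 × 3^2 × 13 × 23 × 41 = 441324.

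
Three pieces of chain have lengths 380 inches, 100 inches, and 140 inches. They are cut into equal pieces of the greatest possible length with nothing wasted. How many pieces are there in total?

Piece length = gcd(380, 100, 140).
380 = 2^2 × 5 × 19
100 = 2^2 × 5^2
140 = 2^2 × 5 × 7
gcd(380, 100, 140) = 2^2 × 5 = 20.
Total pieces = 380/20 + 100/20 + 140/20 = 19 + 5 + 7 = 31.

31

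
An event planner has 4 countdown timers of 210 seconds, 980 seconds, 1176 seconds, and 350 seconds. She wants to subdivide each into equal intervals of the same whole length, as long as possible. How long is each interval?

14 seconds

The interval must divide each timer length; the longest such is the gcd.
210 = 2 × 3 × 5 × 7
980 = 2^2 × 5 × 7^2
1176 = 2^3 × 3 × 7^2
350 = 2 × 5^2 × 7
gcd(210, 980, 1176, 350) = 2 × 7 = 14.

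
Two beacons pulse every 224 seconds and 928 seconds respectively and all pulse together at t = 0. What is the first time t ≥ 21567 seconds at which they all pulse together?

Joint pulses occur at multiples of LCM(224, 928).
224 = 2^5 × 7
928 = 2^5 × 29
LCM(224, 928) = 2^5 × 7 × 29 = 6496.
Smallest multiple of 6496 that is ≥ 21567: ⌈21567/6496⌉ × 6496 = 4 × 6496 = 25984.

25984 seconds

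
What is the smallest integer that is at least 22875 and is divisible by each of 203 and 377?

The integer must be a common multiple of 203 and 377, so a multiple of their LCM.
203 = 7 × 29
377 = 13 × 29
LCM(203, 377) = 7 × 13 × 29 = 2639.
Smallest multiple of 2639 that is ≥ 22875: ⌈22875/2639⌉ × 2639 = 9 × 2639 = 23751.

23751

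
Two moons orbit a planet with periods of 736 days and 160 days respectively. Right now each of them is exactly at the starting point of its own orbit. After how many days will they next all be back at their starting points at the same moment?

The first simultaneous occurrence is after LCM of the individual periods.
736 = 2^5 × 23
160 = 2^5 × 5
LCM(736, 160) = 2^5 × 5 × 23 = 3680.

3680 days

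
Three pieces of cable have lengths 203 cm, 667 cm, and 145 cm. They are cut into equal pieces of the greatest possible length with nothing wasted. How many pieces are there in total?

Piece length = gcd(203, 667, 145).
203 = 7 × 29
667 = 23 × 29
145 = 5 × 29
gcd(203, 667, 145) = 29.
Total pieces = 203/29 + 667/29 + 145/29 = 7 + 23 + 5 = 35.

35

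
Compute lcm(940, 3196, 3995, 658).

940 = 2^2 × 5 × 47
3196 = 2^2 × 17 × 47
3995 = 5 × 17 × 47
658 = 2 × 7 × 47
LCM(940, 3196, 3995, 658) = 2^2 × 5 × 7 × 17 × 47 = 111860.

111860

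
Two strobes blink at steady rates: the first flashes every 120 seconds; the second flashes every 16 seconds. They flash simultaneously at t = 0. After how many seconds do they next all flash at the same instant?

We need the least common multiple of the intervals.
120 = 2^3 × 3 × 5
16 = 2^4
LCM(120, 16) = 2^4 × 3 × 5 = 240.

240 seconds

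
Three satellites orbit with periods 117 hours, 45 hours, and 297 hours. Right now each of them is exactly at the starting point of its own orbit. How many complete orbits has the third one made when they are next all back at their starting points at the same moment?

65 orbits

The first common completion time is the LCM of the periods.
117 = 3^2 × 13
45 = 3^2 × 5
297 = 3^3 × 11
LCM(117, 45, 297) = 3^3 × 5 × 11 × 13 = 19305.
Orbits for period 297: 19305 / 297 = 65.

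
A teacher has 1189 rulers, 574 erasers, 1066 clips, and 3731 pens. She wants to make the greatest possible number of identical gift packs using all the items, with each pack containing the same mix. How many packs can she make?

41 packs

The pack count must divide each quantity, so the greatest is gcd(1189, 574, 1066, 3731).
1189 = 29 × 41
574 = 2 × 7 × 41
1066 = 2 × 13 × 41
3731 = 7 × 13 × 41
gcd(1189, 574, 1066, 3731) = 41.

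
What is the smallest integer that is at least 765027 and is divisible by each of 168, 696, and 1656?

The integer must be a common multiple of 168, 696, and 1656, so a multiple of their LCM.
168 = 2^3 × 3 × 7
696 = 2^3 × 3 × 29
1656 = 2^3 × 3^2 × 23
LCM(168, 696, 1656) = 2^3 × 3^2 × 7 × 23 × 29 = 336168.
Smallest multiple of 336168 that is ≥ 765027: ⌈765027/336168⌉ × 336168 = 3 × 336168 = 1008504.

1008504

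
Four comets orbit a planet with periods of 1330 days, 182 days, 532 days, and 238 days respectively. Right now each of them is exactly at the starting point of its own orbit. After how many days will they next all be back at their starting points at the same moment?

The first simultaneous occurrence is after LCM of the individual periods.
1330 = 2 × 5 × 7 × 19
182 = 2 × 7 × 13
532 = 2^2 × 7 × 19
238 = 2 × 7 × 17
LCM(1330, 182, 532, 238) = 2^2 × 5 × 7 × 13 × 17 × 19 = 587860.

587860 days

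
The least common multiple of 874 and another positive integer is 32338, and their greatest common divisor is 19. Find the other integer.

703

gcd × lcm = product of the two integers, so the other integer is (19 × 32338) / 874 = 703.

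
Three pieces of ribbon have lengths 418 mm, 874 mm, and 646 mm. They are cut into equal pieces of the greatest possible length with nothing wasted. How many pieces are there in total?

Piece length = gcd(418, 874, 646).
418 = 2 × 11 × 19
874 = 2 × 19 × 23
646 = 2 × 17 × 19
gcd(418, 874, 646) = 2 × 19 = 38.
Total pieces = 418/38 + 874/38 + 646/38 = 11 + 23 + 17 = 51.

51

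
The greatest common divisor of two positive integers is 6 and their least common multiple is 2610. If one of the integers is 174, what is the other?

90

For two integers, gcd × lcm = product, so the other is (6 × 2610) / 174 = 15660 / 174 = 90.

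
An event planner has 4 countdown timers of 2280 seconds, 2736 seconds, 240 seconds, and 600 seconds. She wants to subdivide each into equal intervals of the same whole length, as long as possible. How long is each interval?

24 seconds

The interval must divide each timer length; the longest such is the gcd.
2280 = 2^3 × 3 × 5 × 19
2736 = 2^4 × 3^2 × 19
240 = 2^4 × 3 × 5
600 = 2^3 × 3 × 5^2
gcd(2280, 2736, 240, 600) = 2^3 × 3 = 24.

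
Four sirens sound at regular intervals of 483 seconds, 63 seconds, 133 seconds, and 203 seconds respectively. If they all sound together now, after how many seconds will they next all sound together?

798399 seconds

They coincide at every common multiple of the periods; the first is the LCM.
483 = 3 × 7 × 23
63 = 3^2 × 7
133 = 7 × 19
203 = 7 × 29
LCM(483, 63, 133, 203) = 3^2 × 7 × 19 × 23 × 29 = 798399.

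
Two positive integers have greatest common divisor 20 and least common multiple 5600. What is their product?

For any two positive integers, gcd × lcm = product = 20 × 5600 = 112000.

112000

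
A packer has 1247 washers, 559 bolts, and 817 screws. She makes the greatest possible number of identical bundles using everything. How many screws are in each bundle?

19

Number of bundles = gcd(1247, 559, 817).
1247 = 29 × 43
559 = 13 × 43
817 = 19 × 43
gcd(1247, 559, 817) = 43.
screws per bundle = 817 / 43 = 19.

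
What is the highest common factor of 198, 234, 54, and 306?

18

198 = 2 × 3^2 × 11
234 = 2 × 3^2 × 13
54 = 2 × 3^3
306 = 2 × 3^2 × 17
gcd(198, 234, 54, 306) = 2 × 3^2 = 18.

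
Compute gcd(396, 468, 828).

36

396 = 2^2 × 3^2 × 11
468 = 2^2 × 3^2 × 13
828 = 2^2 × 3^2 × 23
gcd(396, 468, 828) = 2^2 × 3^2 = 36.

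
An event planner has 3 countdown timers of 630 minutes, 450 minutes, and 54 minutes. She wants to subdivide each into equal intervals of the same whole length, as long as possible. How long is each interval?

The interval must divide each timer length; the longest such is the gcd.
630 = 2 × 3^2 × 5 × 7
450 = 2 × 3^2 × 5^2
54 = 2 × 3^3
gcd(630, 450, 54) = 2 × 3^2 = 18.

18 minutes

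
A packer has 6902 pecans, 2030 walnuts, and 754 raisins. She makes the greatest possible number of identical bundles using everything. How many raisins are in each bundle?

13

Number of bundles = gcd(6902, 2030, 754).
6902 = 2 × 7 × 17 × 29
2030 = 2 × 5 × 7 × 29
754 = 2 × 13 × 29
gcd(6902, 2030, 754) = 2 × 29 = 58.
raisins per bundle = 754 / 58 = 13.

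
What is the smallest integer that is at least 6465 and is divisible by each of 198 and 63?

The integer must be a common multiple of 198 and 63, so a multiple of their LCM.
198 = 2 × 3^2 × 11
63 = 3^2 × 7
LCM(198, 63) = 2 × 3^2 × 7 × 11 = 1386.
Smallest multiple of 1386 that is ≥ 6465: ⌈6465/1386⌉ × 1386 = 5 × 1386 = 6930.

6930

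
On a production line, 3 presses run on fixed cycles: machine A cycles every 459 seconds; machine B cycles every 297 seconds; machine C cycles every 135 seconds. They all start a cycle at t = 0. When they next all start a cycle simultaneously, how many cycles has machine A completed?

They are all back at their starting positions together after one LCM of the periods.
459 = 3^3 × 17
297 = 3^3 × 11
135 = 3^3 × 5
LCM(459, 297, 135) = 3^3 × 5 × 11 × 17 = 25245.
Cycles for period 459: 25245 / 459 = 55.

55 cycles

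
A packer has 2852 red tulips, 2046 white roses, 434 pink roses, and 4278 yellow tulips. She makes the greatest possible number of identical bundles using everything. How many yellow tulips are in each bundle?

69

Number of bundles = gcd(2852, 2046, 434, 4278).
2852 = 2^2 × 23 × 31
2046 = 2 × 3 × 11 × 31
434 = 2 × 7 × 31
4278 = 2 × 3 × 23 × 31
gcd(2852, 2046, 434, 4278) = 2 × 31 = 62.
yellow tulips per bundle = 4278 / 62 = 69.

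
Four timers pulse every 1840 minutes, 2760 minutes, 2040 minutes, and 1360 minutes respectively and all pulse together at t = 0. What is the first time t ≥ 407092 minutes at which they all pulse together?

Joint pulses occur at multiples of LCM(1840, 2760, 2040, 1360).
1840 = 2^4 × 5 × 23
2760 = 2^3 × 3 × 5 × 23
2040 = 2^3 × 3 × 5 × 17
1360 = 2^4 × 5 × 17
LCM(1840, 2760, 2040, 1360) = 2^4 × 3 × 5 × 17 × 23 = 93840.
Smallest multiple of 93840 that is ≥ 407092: ⌈407092/93840⌉ × 93840 = 5 × 93840 = 469200.

469200 minutes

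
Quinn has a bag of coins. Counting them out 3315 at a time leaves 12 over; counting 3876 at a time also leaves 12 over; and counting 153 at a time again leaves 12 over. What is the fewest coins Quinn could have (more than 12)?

755832

N − 12 must be a common multiple of 3315, 3876, and 153.
3315 = 3 × 5 × 13 × 17
3876 = 2^2 × 3 × 17 × 19
153 = 3^2 × 17
LCM(3315, 3876, 153) = 2^2 × 3^2 × 5 × 13 × 17 × 19 = 755820.
Smallest N > 12 is LCM + 12 = 755820 + 12 = 755832.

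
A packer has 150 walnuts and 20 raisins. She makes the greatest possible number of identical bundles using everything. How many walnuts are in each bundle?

Number of bundles = gcd(150, 20).
150 = 2 × 3 × 5^2
20 = 2^2 × 5
gcd(150, 20) = 2 × 5 = 10.
walnuts per bundle = 150 / 10 = 15.

15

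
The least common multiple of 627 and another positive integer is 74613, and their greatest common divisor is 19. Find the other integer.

gcd × lcm = product of the two integers, so the other integer is (19 × 74613) / 627 = 2261.

2261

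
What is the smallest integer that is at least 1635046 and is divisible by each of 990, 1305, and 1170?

1866150

The integer must be a common multiple of 990, 1305, and 1170, so a multiple of their LCM.
990 = 2 × 3^2 × 5 × 11
1305 = 3^2 × 5 × 29
1170 = 2 × 3^2 × 5 × 13
LCM(990, 1305, 1170) = 2 × 3^2 × 5 × 11 × 13 × 29 = 373230.
Smallest multiple of 373230 that is ≥ 1635046: ⌈1635046/373230⌉ × 373230 = 5 × 373230 = 1866150.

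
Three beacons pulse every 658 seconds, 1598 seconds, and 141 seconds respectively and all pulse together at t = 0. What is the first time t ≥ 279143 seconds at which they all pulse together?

Joint pulses occur at multiples of LCM(658, 1598, 141).
658 = 2 × 7 × 47
1598 = 2 × 17 × 47
141 = 3 × 47
LCM(658, 1598, 141) = 2 × 3 × 7 × 17 × 47 = 33558.
Smallest multiple of 33558 that is ≥ 279143: ⌈279143/33558⌉ × 33558 = 9 × 33558 = 302022.

302022 seconds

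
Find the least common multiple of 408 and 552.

408 = 2^3 × 3 × 17
552 = 2^3 × 3 × 23
LCM(408, 552) = 2^3 × 3 × 17 × 23 = 9384.

9384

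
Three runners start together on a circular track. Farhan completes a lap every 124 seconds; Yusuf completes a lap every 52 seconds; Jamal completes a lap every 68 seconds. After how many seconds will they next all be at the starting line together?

They coincide at every common multiple of the periods; the first is the LCM.
124 = 2^2 × 31
52 = 2^2 × 13
68 = 2^2 × 17
LCM(124, 52, 68) = 2^2 × 13 × 17 × 31 = 27404.

27404 seconds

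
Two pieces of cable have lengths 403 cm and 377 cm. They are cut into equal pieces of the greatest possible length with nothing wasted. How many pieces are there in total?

Piece length = gcd(403, 377).
403 = 13 × 31
377 = 13 × 29
gcd(403, 377) = 13.
Total pieces = 403/13 + 377/13 = 31 + 29 = 60.

60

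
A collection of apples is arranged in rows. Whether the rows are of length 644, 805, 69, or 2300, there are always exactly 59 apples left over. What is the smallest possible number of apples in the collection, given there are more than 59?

48359

N − 59 must be a common multiple of 644, 805, 69, and 2300.
644 = 2^2 × 7 × 23
805 = 5 × 7 × 23
69 = 3 × 23
2300 = 2^2 × 5^2 × 23
LCM(644, 805, 69, 2300) = 2^2 × 3 × 5^2 × 7 × 23 = 48300.
Smallest N > 59 is LCM + 59 = 48300 + 59 = 48359.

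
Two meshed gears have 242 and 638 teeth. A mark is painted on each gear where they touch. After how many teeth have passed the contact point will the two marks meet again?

7018 teeth

They coincide at every common multiple of the periods; the first is the LCM.
242 = 2 × 11^2
638 = 2 × 11 × 29
LCM(242, 638) = 2 × 11^2 × 29 = 7018.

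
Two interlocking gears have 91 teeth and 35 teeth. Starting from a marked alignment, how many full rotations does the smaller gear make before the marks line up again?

13 rotations

They are all back at their starting positions together after one LCM of the periods.
91 = 7 × 13
35 = 5 × 7
LCM(91, 35) = 5 × 7 × 13 = 455.
Rotations for period 35: 455 / 35 = 13.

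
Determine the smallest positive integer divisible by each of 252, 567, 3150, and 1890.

252 = 2^2 × 3^2 × 7
567 = 3^4 × 7
3150 = 2 × 3^2 × 5^2 × 7
1890 = 2 × 3^3 × 5 × 7
LCM(252, 567, 3150, 1890) = 2^2 × 3^4 × 5^2 × 7 = 56700.

56700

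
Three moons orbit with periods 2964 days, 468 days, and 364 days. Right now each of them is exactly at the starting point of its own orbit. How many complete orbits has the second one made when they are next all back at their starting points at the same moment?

All finish a whole number of cycles simultaneously at t = LCM of the periods.
2964 = 2^2 × 3 × 13 × 19
468 = 2^2 × 3^2 × 13
364 = 2^2 × 7 × 13
LCM(2964, 468, 364) = 2^2 × 3^2 × 7 × 13 × 19 = 62244.
Orbits for period 468: 62244 / 468 = 133.

133 orbits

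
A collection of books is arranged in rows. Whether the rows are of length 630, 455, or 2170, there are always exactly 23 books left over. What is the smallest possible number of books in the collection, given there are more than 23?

N − 23 must be a common multiple of 630, 455, and 2170.
630 = 2 × 3^2 × 5 × 7
455 = 5 × 7 × 13
2170 = 2 × 5 × 7 × 31
LCM(630, 455, 2170) = 2 × 3^2 × 5 × 7 × 13 × 31 = 253890.
Smallest N > 23 is LCM + 23 = 253890 + 23 = 253913.

253913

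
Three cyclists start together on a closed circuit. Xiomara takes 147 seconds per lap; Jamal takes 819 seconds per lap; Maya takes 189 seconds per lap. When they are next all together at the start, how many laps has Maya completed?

They are all back at their starting positions together after one LCM of the periods.
147 = 3 × 7^2
819 = 3^2 × 7 × 13
189 = 3^3 × 7
LCM(147, 819, 189) = 3^3 × 7^2 × 13 = 17199.
Laps for period 189: 17199 / 189 = 91.

91 laps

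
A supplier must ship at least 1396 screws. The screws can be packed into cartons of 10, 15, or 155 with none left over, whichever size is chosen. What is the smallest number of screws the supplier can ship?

1860

The number of screws must be a common multiple of 10, 15, and 155, so a multiple of their LCM.
10 = 2 × 5
15 = 3 × 5
155 = 5 × 31
LCM(10, 15, 155) = 2 × 3 × 5 × 31 = 930.
Smallest multiple of 930 that is ≥ 1396: ⌈1396/930⌉ × 930 = 2 × 930 = 1860.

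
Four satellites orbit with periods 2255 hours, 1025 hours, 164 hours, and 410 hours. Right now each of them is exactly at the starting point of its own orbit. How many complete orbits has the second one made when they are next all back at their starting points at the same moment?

44 orbits

The first common completion time is the LCM of the periods.
2255 = 5 × 11 × 41
1025 = 5^2 × 41
164 = 2^2 × 41
410 = 2 × 5 × 41
LCM(2255, 1025, 164, 410) = 2^2 × 5^2 × 11 × 41 = 45100.
Orbits for period 1025: 45100 / 1025 = 44.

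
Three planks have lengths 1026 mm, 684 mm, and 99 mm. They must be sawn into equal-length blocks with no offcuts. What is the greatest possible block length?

This is the greatest common divisor of 1026, 684, and 99.
1026 = 2 × 3^3 × 19
684 = 2^2 × 3^2 × 19
99 = 3^2 × 11
gcd(1026, 684, 99) = 3^2 = 9.

9 mm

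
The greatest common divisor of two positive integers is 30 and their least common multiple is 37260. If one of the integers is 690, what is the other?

1620

For two integers, gcd × lcm = product, so the other is (30 × 37260) / 690 = 1117800 / 690 = 1620.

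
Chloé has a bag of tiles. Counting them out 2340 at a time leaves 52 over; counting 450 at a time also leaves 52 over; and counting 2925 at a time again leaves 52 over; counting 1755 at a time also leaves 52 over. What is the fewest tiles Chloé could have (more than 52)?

35152

N − 52 must be a common multiple of 2340, 450, 2925, and 1755.
2340 = 2^2 × 3^2 × 5 × 13
450 = 2 × 3^2 × 5^2
2925 = 3^2 × 5^2 × 13
1755 = 3^3 × 5 × 13
LCM(2340, 450, 2925, 1755) = 2^2 × 3^3 × 5^2 × 13 = 35100.
Smallest N > 52 is LCM + 52 = 35100 + 52 = 35152.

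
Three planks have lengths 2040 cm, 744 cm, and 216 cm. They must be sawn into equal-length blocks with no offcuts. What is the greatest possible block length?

This is the greatest common divisor of 2040, 744, and 216.
2040 = 2^3 × 3 × 5 × 17
744 = 2^3 × 3 × 31
216 = 2^3 × 3^3
gcd(2040, 744, 216) = 2^3 × 3 = 24.

24 cm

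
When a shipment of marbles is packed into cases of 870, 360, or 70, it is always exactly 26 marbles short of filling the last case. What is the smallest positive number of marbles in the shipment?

73054

Being 26 short of a full case of size k means N ≡ −26 (mod k), i.e. N + 26 is a multiple of each size.
870 = 2 × 3 × 5 × 29
360 = 2^3 × 3^2 × 5
70 = 2 × 5 × 7
LCM(870, 360, 70) = 2^3 × 3^2 × 5 × 7 × 29 = 73080.
Smallest positive N is 73080 − 26 = 73054.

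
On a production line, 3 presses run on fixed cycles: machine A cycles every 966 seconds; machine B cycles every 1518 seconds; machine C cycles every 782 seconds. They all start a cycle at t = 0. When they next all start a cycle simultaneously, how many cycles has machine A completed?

They are all back at their starting positions together after one LCM of the periods.
966 = 2 × 3 × 7 × 23
1518 = 2 × 3 × 11 × 23
782 = 2 × 17 × 23
LCM(966, 1518, 782) = 2 × 3 × 7 × 11 × 17 × 23 = 180642.
Cycles for period 966: 180642 / 966 = 187.

187 cycles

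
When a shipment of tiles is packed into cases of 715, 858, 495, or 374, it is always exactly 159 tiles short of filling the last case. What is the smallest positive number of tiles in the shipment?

Being 159 short of a full case of size k means N ≡ −159 (mod k), i.e. N + 159 is a multiple of each size.
715 = 5 × 11 × 13
858 = 2 × 3 × 11 × 13
495 = 3^2 × 5 × 11
374 = 2 × 11 × 17
LCM(715, 858, 495, 374) = 2 × 3^2 × 5 × 11 × 13 × 17 = 218790.
Smallest positive N is 218790 − 159 = 218631.

218631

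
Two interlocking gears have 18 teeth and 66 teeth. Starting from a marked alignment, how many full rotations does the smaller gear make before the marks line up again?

11 rotations

The first common completion time is the LCM of the periods.
18 = 2 × 3^2
66 = 2 × 3 × 11
LCM(18, 66) = 2 × 3^2 × 11 = 198.
Rotations for period 18: 198 / 18 = 11.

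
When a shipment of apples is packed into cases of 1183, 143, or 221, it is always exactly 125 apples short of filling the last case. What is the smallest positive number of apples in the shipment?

221096

Being 125 short of a full case of size k means N ≡ −125 (mod k), i.e. N + 125 is a multiple of each size.
1183 = 7 × 13^2
143 = 11 × 13
221 = 13 × 17
LCM(1183, 143, 221) = 7 × 11 × 13^2 × 17 = 221221.
Smallest positive N is 221221 − 125 = 221096.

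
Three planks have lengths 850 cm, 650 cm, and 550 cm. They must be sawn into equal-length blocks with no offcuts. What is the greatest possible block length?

50 cm

The block length must divide every plank, so the greatest is gcd(850, 650, 550).
850 = 2 × 5^2 × 17
650 = 2 × 5^2 × 13
550 = 2 × 5^2 × 11
gcd(850, 650, 550) = 2 × 5^2 = 50.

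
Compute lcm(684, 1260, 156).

311220

684 = 2^2 × 3^2 × 19
1260 = 2^2 × 3^2 × 5 × 7
156 = 2^2 × 3 × 13
LCM(684, 1260, 156) = 2^2 × 3^2 × 5 × 7 × 13 × 19 = 311220.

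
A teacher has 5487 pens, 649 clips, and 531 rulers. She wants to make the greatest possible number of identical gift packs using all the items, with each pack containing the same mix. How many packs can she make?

59 packs

The pack count must divide each quantity, so the greatest is gcd(5487, 649, 531).
5487 = 3 × 31 × 59
649 = 11 × 59
531 = 3^2 × 59
gcd(5487, 649, 531) = 59.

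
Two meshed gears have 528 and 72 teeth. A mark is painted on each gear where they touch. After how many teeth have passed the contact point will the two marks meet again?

They coincide at every common multiple of the periods; the first is the LCM.
528 = 2^4 × 3 × 11
72 = 2^3 × 3^2
LCM(528, 72) = 2^4 × 3^2 × 11 = 1584.

1584 teeth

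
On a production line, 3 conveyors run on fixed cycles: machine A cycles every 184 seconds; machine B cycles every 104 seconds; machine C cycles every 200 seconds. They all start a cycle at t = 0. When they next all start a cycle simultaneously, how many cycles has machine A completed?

325 cycles

The first common completion time is the LCM of the periods.
184 = 2^3 × 23
104 = 2^3 × 13
200 = 2^3 × 5^2
LCM(184, 104, 200) = 2^3 × 5^2 × 13 × 23 = 59800.
Cycles for period 184: 59800 / 184 = 325.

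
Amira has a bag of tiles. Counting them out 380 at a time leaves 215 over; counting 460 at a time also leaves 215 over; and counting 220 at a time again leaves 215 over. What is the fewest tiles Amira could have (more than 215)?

96355

N − 215 must be a common multiple of 380, 460, and 220.
380 = 2^2 × 5 × 19
460 = 2^2 × 5 × 23
220 = 2^2 × 5 × 11
LCM(380, 460, 220) = 2^2 × 5 × 11 × 19 × 23 = 96140.
Smallest N > 215 is LCM + 215 = 96140 + 215 = 96355.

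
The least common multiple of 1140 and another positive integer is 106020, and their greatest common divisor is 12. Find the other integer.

1116

gcd × lcm = product of the two integers, so the other integer is (12 × 106020) / 1140 = 1116.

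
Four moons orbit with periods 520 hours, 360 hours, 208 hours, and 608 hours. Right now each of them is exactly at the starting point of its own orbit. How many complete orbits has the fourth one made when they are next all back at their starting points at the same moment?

All finish a whole number of cycles simultaneously at t = LCM of the periods.
520 = 2^3 × 5 × 13
360 = 2^3 × 3^2 × 5
208 = 2^4 × 13
608 = 2^5 × 19
LCM(520, 360, 208, 608) = 2^5 × 3^2 × 5 × 13 × 19 = 355680.
Orbits for period 608: 355680 / 608 = 585.

585 orbits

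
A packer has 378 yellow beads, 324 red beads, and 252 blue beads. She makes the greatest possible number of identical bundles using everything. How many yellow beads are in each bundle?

21

Number of bundles = gcd(378, 324, 252).
378 = 2 × 3^3 × 7
324 = 2^2 × 3^4
252 = 2^2 × 3^2 × 7
gcd(378, 324, 252) = 2 × 3^2 = 18.
yellow beads per bundle = 378 / 18 = 21.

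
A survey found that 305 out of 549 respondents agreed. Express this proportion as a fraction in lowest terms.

305 = 5 × 61
549 = 3^2 × 61
gcd(305, 549) = 61.
Divide numerator and denominator by 61: 305/549 = 5/9.

5/9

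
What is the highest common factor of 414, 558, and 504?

18

414 = 2 × 3^2 × 23
558 = 2 × 3^2 × 31
504 = 2^3 × 3^2 × 7
gcd(414, 558, 504) = 2 × 3^2 = 18.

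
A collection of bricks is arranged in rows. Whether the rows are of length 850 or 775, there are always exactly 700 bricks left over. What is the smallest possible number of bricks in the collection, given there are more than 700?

27050

N − 700 must be a common multiple of 850 and 775.
850 = 2 × 5^2 × 17
775 = 5^2 × 31
LCM(850, 775) = 2 × 5^2 × 17 × 31 = 26350.
Smallest N > 700 is LCM + 700 = 26350 + 700 = 27050.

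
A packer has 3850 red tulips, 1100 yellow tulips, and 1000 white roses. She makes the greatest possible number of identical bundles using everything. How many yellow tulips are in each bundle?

22

Number of bundles = gcd(3850, 1100, 1000).
3850 = 2 × 5^2 × 7 × 11
1100 = 2^2 × 5^2 × 11
1000 = 2^3 × 5^3
gcd(3850, 1100, 1000) = 2 × 5^2 = 50.
yellow tulips per bundle = 1100 / 50 = 22.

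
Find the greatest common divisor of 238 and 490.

238 = 2 × 7 × 17
490 = 2 × 5 × 7^2
gcd(238, 490) = 2 × 7 = 14.

14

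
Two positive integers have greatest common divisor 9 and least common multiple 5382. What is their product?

48438

For any two positive integers, gcd × lcm = product = 9 × 5382 = 48438.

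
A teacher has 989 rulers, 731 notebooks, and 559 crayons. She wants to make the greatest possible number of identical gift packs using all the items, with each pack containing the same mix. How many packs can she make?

43 packs

The pack count must divide each quantity, so the greatest is gcd(989, 731, 559).
989 = 23 × 43
731 = 17 × 43
559 = 13 × 43
gcd(989, 731, 559) = 43.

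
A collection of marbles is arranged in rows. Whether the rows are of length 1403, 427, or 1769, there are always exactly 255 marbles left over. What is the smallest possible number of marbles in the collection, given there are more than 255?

N − 255 must be a common multiple of 1403, 427, and 1769.
1403 = 23 × 61
427 = 7 × 61
1769 = 29 × 61
LCM(1403, 427, 1769) = 7 × 23 × 29 × 61 = 284809.
Smallest N > 255 is LCM + 255 = 284809 + 255 = 285064.

285064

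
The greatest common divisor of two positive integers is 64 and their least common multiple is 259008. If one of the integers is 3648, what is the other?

4544

For two integers, gcd × lcm = product, so the other is (64 × 259008) / 3648 = 16576512 / 3648 = 4544.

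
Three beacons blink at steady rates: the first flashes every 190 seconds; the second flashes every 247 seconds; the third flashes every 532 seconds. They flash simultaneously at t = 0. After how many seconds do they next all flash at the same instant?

They coincide at every common multiple of the periods; the first is the LCM.
190 = 2 × 5 × 19
247 = 13 × 19
532 = 2^2 × 7 × 19
LCM(190, 247, 532) = 2^2 × 5 × 7 × 13 × 19 = 34580.

34580 seconds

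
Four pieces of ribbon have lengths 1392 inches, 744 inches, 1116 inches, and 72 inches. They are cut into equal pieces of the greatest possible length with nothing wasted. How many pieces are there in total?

277

Piece length = gcd(1392, 744, 1116, 72).
1392 = 2^4 × 3 × 29
744 = 2^3 × 3 × 31
1116 = 2^2 × 3^2 × 31
72 = 2^3 × 3^2
gcd(1392, 744, 1116, 72) = 2^2 × 3 = 12.
Total pieces = 1392/12 + 744/12 + 1116/12 + 72/12 = 116 + 62 + 93 + 6 = 277.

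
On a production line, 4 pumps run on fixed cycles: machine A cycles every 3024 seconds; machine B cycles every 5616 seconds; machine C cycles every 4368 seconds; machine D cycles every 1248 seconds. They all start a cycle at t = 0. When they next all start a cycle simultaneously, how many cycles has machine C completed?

They are all back at their starting positions together after one LCM of the periods.
3024 = 2^4 × 3^3 × 7
5616 = 2^4 × 3^3 × 13
4368 = 2^4 × 3 × 7 × 13
1248 = 2^5 × 3 × 13
LCM(3024, 5616, 4368, 1248) = 2^5 × 3^3 × 7 × 13 = 78624.
Cycles for period 4368: 78624 / 4368 = 18.

18 cycles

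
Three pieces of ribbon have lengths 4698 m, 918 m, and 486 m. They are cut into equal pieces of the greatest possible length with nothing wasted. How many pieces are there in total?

Piece length = gcd(4698, 918, 486).
4698 = 2 × 3^4 × 29
918 = 2 × 3^3 × 17
486 = 2 × 3^5
gcd(4698, 918, 486) = 2 × 3^3 = 54.
Total pieces = 4698/54 + 918/54 + 486/54 = 87 + 17 + 9 = 113.

113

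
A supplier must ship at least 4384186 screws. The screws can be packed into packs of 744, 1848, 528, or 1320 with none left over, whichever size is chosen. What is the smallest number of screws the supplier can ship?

4583040

The number of screws must be a common multiple of 744, 1848, 528, and 1320, so a multiple of their LCM.
744 = 2^3 × 3 × 31
1848 = 2^3 × 3 × 7 × 11
528 = 2^4 × 3 × 11
1320 = 2^3 × 3 × 5 × 11
LCM(744, 1848, 528, 1320) = 2^4 × 3 × 5 × 7 × 11 × 31 = 572880.
Smallest multiple of 572880 that is ≥ 4384186: ⌈4384186/572880⌉ × 572880 = 8 × 572880 = 4583040.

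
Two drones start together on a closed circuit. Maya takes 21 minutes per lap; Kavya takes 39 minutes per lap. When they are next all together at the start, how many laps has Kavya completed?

7 laps

The first common completion time is the LCM of the periods.
21 = 3 × 7
39 = 3 × 13
LCM(21, 39) = 3 × 7 × 13 = 273.
Laps for period 39: 273 / 39 = 7.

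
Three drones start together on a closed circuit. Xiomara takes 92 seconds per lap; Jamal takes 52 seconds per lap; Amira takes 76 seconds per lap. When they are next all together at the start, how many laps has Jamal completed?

The first common completion time is the LCM of the periods.
92 = 2^2 × 23
52 = 2^2 × 13
76 = 2^2 × 19
LCM(92, 52, 76) = 2^2 × 13 × 19 × 23 = 22724.
Laps for period 52: 22724 / 52 = 437.

437 laps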